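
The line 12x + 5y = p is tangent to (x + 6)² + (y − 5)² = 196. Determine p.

p = −229 or p = 135

The line touches the circle iff its distance from (−6, 5) is 14:
|12·(−6) + 5·5 − p| / √169 = 14
|p − (−47)| = 14·13, so p = 135 or p = −229.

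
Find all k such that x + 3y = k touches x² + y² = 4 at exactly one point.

k = ±2√10

Tangency holds when the distance from the centre (0, 0) to the line equals the radius 2:
|1·0 + 3·0 − k| / √10 = 2
|k| = 2√10.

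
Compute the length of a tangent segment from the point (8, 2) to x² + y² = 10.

√58

The centre is (0, 0) and r = √10. The square of the distance from P to the centre is 64 + 4 = 68.
The tangent meets the radius at right angles, so tangent² = |PO|² − r² = 68 − 10 = 58.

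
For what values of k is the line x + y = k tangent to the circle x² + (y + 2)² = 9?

k = −2 ± 3√2

Tangency holds when the distance from the centre (0, −2) to the line equals the radius 3:
|1·0 + 1·(−2) − k| / √2 = 3
|k − (−2)| = 3√2.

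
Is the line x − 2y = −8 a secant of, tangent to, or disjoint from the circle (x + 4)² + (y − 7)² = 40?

secant

Substituting the line into the circle gives 5x² + 20x − 60 = 0.
Δ = 400 − (−1200) = 1600.
Two real roots: the line is a secant.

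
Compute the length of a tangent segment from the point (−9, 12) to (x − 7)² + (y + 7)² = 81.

2√134

Centre (7, −7), r² = 81. |PO|² = (−16)² + (19)² = 617.
The tangent meets the radius at right angles, so tangent² = |PO|² − r² = 617 − 81 = 536.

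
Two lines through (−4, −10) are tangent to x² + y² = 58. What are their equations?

Write the tangent as mx − y + (−10 − m·(−4)) = 0 and set its distance from the centre to √58:
(4m − (10))² = 58(m² + 1)
21m² + 40m − 21 = 0, so m = −7/3 or m = 3/7.
With m = −7/3: 7x + 3y = −58. With m = 3/7: 3x − 7y = 58.

7x + 3y = −58 and 3x − 7y = 58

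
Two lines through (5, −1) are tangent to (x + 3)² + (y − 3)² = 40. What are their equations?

Write the tangent as mx − y + (−1 − m·(5)) = 0 and set its distance from the centre to 2√10:
(−8m − (4))² = 40(m² + 1)
3m² + 8m − 3 = 0, so m = 1/3 or m = −3.
With m = 1/3: x − 3y = 8. With m = −3: 3x + y = 14.

x − 3y = 8 and 3x + y = 14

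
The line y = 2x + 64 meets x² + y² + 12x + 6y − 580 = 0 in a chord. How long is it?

Centre (−6, −3), r² = 625. Perpendicular distance d from centre to line = |55| / √5 = 55/√5.
Half the chord is √(r² − d²) = √(20), so the full chord is 4√5.

4√5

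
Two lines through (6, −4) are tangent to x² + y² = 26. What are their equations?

Write the tangent as mx − y + (−4 − m·(6)) = 0 and set its distance from the centre to √26:
(−6m − (4))² = 26(m² + 1)
5m² + 24m − 5 = 0, so m = −5 or m = 1/5.
Through (6, −4) these give 5x + y = 26 and x − 5y = 26.

5x + y = 26 and x − 5y = 26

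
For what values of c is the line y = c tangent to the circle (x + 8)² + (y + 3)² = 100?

c = −13 or c = 7

Tangency holds when the distance from the centre (−8, −3) to the line equals the radius 10:
|0·(−8) + 1·(−3) − c| / √1 = 10
|c − (−3)| = 10, so c = 7 or c = −13.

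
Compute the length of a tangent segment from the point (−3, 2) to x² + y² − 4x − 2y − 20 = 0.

Centre (2, 1), r² = 25. |PO|² = (−5)² + (1)² = 26.
The tangent meets the radius at right angles, so tangent² = |PO|² − r² = 26 − 25 = 1.

1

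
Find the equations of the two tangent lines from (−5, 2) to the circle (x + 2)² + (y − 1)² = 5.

x − 2y = −9 and 2x + y = −8

Write the tangent as mx − y + (2 − m·(−5)) = 0 and set its distance from the centre to √5:
[m·(3) − (−1)]² = 5(m² + 1)
2m² + 3m − 2 = 0, so m = 1/2 or m = −2.
With m = 1/2: x − 2y = −9. With m = −2: 2x + y = −8.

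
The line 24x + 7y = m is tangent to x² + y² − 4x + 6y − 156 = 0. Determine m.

m = −298 or m = 352

For a tangent, require d(centre, line) = r = 13.
|24·2 + 7·(−3) − m| / √625 = 13
|m − (27)| = 13·25, so m = 352 or m = −298.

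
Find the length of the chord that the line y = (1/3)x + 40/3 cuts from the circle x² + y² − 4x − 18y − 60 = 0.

7√10

The distance from (2, 9) to the line is 15/√10, and r² = 145.
Chord = 2√(r² − d²) = 2·√(245/2) = 7√10.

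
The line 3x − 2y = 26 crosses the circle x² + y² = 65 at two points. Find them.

(4, −7) and (8, −1)

Substitute y = (−26 + 3x)/2:
13x² − 156x + 416 = 0  ⟹  x² − 12x + 32 = 0
x = 8 or x = 4, giving (8, −1) and (4, −7).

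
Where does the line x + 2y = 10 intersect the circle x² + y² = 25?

(0, 5) and (4, 3)

Express y = (10 − x)/2 and substitute into the circle:
5x² − 20x = 0  ⟹  x² − 4x = 0
x = 4 or x = 0, giving (4, 3) and (0, 5).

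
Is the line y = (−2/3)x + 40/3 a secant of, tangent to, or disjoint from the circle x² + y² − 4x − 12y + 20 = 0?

disjoint

Substituting the line into the circle gives 13x² − 124x + 340 = 0.
Discriminant = (−124)² − 4·13·(340) = −2304 < 0.
No real roots: the line does not meet the circle.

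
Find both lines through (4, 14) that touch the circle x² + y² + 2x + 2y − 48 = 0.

Write the tangent as mx − y + (14 − m·(4)) = 0 and set its distance from the centre to 5√2:
(−5m − (−15))² = 50(m² + 1)
m² + 6m − 7 = 0, so m = −7 or m = 1.
With m = −7: 7x + y = 42. With m = 1: x − y = −10.

7x + y = 42 and x − y = −10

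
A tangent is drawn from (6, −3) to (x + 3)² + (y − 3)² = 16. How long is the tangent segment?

Centre (−3, 3), r² = 16. |PO|² = (9)² + (−6)² = 117.
Power of the point: PT² = |PO|² − r² = 101, so PT = √101.

√101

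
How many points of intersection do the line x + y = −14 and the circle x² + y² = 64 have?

0

Centre (0, 0), r² = 64. Distance² from centre to line = (14)²/2 = 98.
Since d² > r², the line lies outside the circle.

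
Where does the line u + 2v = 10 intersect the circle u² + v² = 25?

Express v = (10 − u)/2 and substitute into the circle:
5u² − 20u = 0  ⟹  u² − 4u = 0
u = 4 or u = 0, giving (4, 3) and (0, 5).

(0, 5) and (4, 3)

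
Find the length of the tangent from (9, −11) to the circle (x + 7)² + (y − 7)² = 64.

Centre (−7, 7), r² = 64. |PO|² = (16)² + (−18)² = 580.
By the tangent–radius right angle, tangent length = √(|PO|² − r²) = √516 = 2√129.

2√129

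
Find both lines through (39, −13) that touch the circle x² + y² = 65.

4x + 7y = 65 and x + 8y = −65

Write the tangent as mx − y + (−13 − m·(39)) = 0 and set its distance from the centre to √65:
(−39m − (13))² = 65(m² + 1)
56m² + 39m + 4 = 0, so m = −4/7 or m = −1/8.
Through (39, −13) these give 4x + 7y = 65 and x + 8y = −65.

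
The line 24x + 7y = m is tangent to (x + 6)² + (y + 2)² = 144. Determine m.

m = −458 or m = 142

Tangency holds when the distance from the centre (−6, −2) to the line equals the radius 12:
|24·(−6) + 7·(−2) − m| / √625 = 12
|m − (−158)| = 12·25, so m = 142 or m = −458.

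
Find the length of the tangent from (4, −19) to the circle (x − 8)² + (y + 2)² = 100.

With centre O = (8, −2), |OP|² = 305 and r² = 100.
The tangent meets the radius at right angles, so tangent² = |PO|² − r² = 305 − 100 = 205.

√205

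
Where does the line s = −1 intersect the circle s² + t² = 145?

The line gives s = −1. Substituting into the circle:
t² − 144 = 0
t = 12 or t = −12, giving (−1, 12) and (−1, −12).

(−1, −12) and (−1, 12)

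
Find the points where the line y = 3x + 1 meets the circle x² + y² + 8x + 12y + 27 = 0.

(−4, −11) and (−1, −2)

Express y = 3x + 1 and substitute into the circle:
10x² + 50x + 40 = 0  ⟹  x² + 5x + 4 = 0
x = −1 or x = −4, giving (−1, −2) and (−4, −11).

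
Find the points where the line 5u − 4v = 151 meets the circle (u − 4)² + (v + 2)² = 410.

(15, −19) and (23, −9)

From the line, v = (−151 + 5u)/4. Substituting:
41u² − 1558u + 14145 = 0  ⟹  u² − 38u + 345 = 0
u = 23 or u = 15, giving (23, −9) and (15, −19).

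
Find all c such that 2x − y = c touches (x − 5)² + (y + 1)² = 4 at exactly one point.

The line touches the circle iff its distance from (5, −1) is 2:
|2·5 − 1·(−1) − c| / √5 = 2
|c − (11)| = 2√5.

c = 11 ± 2√5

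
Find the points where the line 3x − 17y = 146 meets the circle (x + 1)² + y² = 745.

(−25, −13) and (26, −4)

Express y = (−146 + 3x)/17 and substitute into the circle:
298x² − 298x − 193700 = 0  ⟹  x² − x − 650 = 0
x = 26 or x = −25, giving (26, −4) and (−25, −13).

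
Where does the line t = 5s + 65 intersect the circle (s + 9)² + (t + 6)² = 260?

(−17, −20) and (−11, 10)

Express t = 5s + 65 and substitute into the circle:
26s² + 728s + 4862 = 0  ⟹  s² + 28s + 187 = 0
s = −11 or s = −17, giving (−11, 10) and (−17, −20).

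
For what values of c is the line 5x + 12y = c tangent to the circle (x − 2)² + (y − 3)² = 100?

c = −84 or c = 176

The line touches the circle iff its distance from (2, 3) is 10:
|5·2 + 12·3 − c| / √169 = 10
|c − (46)| = 10·13, so c = 176 or c = −84.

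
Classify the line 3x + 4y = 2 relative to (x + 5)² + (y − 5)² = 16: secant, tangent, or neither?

Substituting the line into the circle gives 25x² + 268x + 468 = 0.
Discriminant = (268)² − 4·25·(468) = 25024 > 0.
Two real roots: the line is a secant.

secant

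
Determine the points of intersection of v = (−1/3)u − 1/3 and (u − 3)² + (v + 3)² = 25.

(−1, 0) and (8, −3)

Substitute v = (−1 − u)/3:
10u² − 70u − 80 = 0  ⟹  u² − 7u − 8 = 0
u = 8 or u = −1, giving (8, −3) and (−1, 0).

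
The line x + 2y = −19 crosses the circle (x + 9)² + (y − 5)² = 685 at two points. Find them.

(−35, 8) and (9, −14)

Substitute y = (−19 − x)/2:
5x² + 130x − 1575 = 0  ⟹  x² + 26x − 315 = 0
x = 9 or x = −35, giving (9, −14) and (−35, 8).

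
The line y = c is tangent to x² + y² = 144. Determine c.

The line touches the circle iff its distance from (0, 0) is 12:
|0·0 + 1·0 − c| / √1 = 12
|c| = 12, so c = 12 or c = −12.

c = −12 or c = 12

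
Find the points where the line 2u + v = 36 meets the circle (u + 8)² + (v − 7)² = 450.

Express v = −2u + 36 and substitute into the circle:
5u² − 100u + 455 = 0  ⟹  u² − 20u + 91 = 0
u = 13 or u = 7, giving (13, 10) and (7, 22).

(7, 22) and (13, 10)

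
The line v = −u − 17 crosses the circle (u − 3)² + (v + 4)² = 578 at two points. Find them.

Substitute v = −u − 17:
2u² + 20u − 400 = 0  ⟹  u² + 10u − 200 = 0
u = 10 or u = −20, giving (10, −27) and (−20, 3).

(−20, 3) and (10, −27)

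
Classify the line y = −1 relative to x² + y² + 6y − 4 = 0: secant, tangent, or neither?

Substituting the line into the circle gives x² − 9 = 0.
Δ = 0 − (−36) = 36.
Two real roots: the line is a secant.

secant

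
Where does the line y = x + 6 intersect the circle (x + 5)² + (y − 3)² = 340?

(−17, −11) and (9, 15)

Express y = x + 6 and substitute into the circle:
2x² + 16x − 306 = 0  ⟹  x² + 8x − 153 = 0
x = 9 or x = −17, giving (9, 15) and (−17, −11).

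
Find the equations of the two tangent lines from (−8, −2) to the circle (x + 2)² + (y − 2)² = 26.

A line y − (−2) = m(x − (−8)) is tangent when its distance from (−2, 2) is √26:
(6m − (4))² = 26(m² + 1)
5m² − 24m − 5 = 0, so m = 5 or m = −1/5.
Through (−8, −2) these give 5x − y = −38 and x + 5y = −18.

5x − y = −38 and x + 5y = −18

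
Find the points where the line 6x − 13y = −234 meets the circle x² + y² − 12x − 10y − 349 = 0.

Express y = (234 + 6x)/13 and substitute into the circle:
205x² − 34645 = 0  ⟹  x² − 169 = 0
x = 13 or x = −13, giving (13, 24) and (−13, 12).

(−13, 12) and (13, 24)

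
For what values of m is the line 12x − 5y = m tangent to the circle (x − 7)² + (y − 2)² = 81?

For a tangent, require d(centre, line) = r = 9.
|12·7 − 5·2 − m| / √169 = 9
|m − (74)| = 9·13, so m = 191 or m = −43.

m = −43 or m = 191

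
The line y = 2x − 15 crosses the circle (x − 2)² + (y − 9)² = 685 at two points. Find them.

(−1, −17) and (21, 27)

Express y = 2x − 15 and substitute into the circle:
5x² − 100x − 105 = 0  ⟹  x² − 20x − 21 = 0
x = 21 or x = −1, giving (21, 27) and (−1, −17).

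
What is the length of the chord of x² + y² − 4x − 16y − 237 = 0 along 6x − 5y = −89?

4√61

Centre (2, 8), r² = 305. Perpendicular distance d from centre to line = |61| / √61 = 61/√61.
Half the chord is √(r² − d²) = √(244), so the full chord is 4√61.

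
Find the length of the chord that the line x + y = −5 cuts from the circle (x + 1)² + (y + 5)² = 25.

7√2

The distance from (−1, −5) to the line is 1/√2, and r² = 25.
Chord = 2√(r² − d²) = 2·√(49/2) = 7√2.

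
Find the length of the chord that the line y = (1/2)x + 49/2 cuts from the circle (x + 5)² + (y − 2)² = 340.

4√5

Express y = (49 + x)/2 and substitute into the circle:
5x² + 130x + 765 = 0  ⟹  x² + 26x + 153 = 0
x = −9 or x = −17, giving (−9, 20) and (−17, 16).
|(−9, 20) − (−17, 16)| = √((8)² + (4)²) = 4√5.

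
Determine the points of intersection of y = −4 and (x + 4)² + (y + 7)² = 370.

From the line, y = −4. Substituting:
x² + 8x − 345 = 0
x = 15 or x = −23, giving (15, −4) and (−23, −4).

(−23, −4) and (15, −4)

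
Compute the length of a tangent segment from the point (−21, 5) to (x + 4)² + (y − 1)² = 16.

The centre is (−4, 1) and r = 4. The square of the distance from P to the centre is 289 + 16 = 305.
By the tangent–radius right angle, tangent length = √(|PO|² − r²) = √289 = 17.

17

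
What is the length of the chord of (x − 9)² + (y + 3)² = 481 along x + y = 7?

31√2

From the line, y = −x + 7. Substituting:
2x² − 38x − 300 = 0  ⟹  x² − 19x − 150 = 0
x = 25 or x = −6, giving (25, −18) and (−6, 13).
|(25, −18) − (−6, 13)| = √((31)² + (−31)²) = 31√2.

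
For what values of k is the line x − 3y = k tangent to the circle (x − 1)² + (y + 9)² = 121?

Tangency holds when the distance from the centre (1, −9) to the line equals the radius 11:
|1·1 − 3·(−9) − k| / √10 = 11
|k − (28)| = 11√10.

k = 28 ± 11√10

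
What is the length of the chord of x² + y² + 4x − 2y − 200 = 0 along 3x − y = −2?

9√10

Centre (−2, 1), r² = 205. Perpendicular distance d from centre to line = |−5| / √10 = 5/√10.
Chord = 2√(r² − d²) = 2·√(405/2) = 9√10.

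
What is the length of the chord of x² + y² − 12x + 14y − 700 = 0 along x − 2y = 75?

12√5

Substitute y = (−75 + x)/2:
5x² − 170x + 725 = 0  ⟹  x² − 34x + 145 = 0
x = 29 or x = 5, giving (29, −23) and (5, −35).
Chord length = distance between (29, −23) and (5, −35) = √720 = 12√5.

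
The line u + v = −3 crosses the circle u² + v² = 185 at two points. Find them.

From the line, v = −u − 3. Substituting:
2u² + 6u − 176 = 0  ⟹  u² + 3u − 88 = 0
u = 8 or u = −11, giving (8, −11) and (−11, 8).

(−11, 8) and (8, −11)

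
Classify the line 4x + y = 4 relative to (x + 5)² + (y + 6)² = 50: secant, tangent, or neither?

Centre (−5, −6), r² = 50. Distance² from centre to line = (−30)²/17 = 900/17.
Since d² > r², the line lies outside the circle.

neither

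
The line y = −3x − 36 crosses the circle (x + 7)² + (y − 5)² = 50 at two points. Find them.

Express y = −3x − 36 and substitute into the circle:
10x² + 260x + 1680 = 0  ⟹  x² + 26x + 168 = 0
x = −12 or x = −14, giving (−12, 0) and (−14, 6).

(−14, 6) and (−12, 0)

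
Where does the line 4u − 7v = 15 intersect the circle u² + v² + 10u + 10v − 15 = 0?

Substitute v = (−15 + 4u)/7:
65u² + 650u − 1560 = 0  ⟹  u² + 10u − 24 = 0
u = 2 or u = −12, giving (2, −1) and (−12, −9).

(−12, −9) and (2, −1)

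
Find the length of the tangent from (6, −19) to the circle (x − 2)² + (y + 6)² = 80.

√105

The centre is (2, −6) and r = 4√5. The square of the distance from P to the centre is 16 + 169 = 185.
The tangent meets the radius at right angles, so tangent² = |PO|² − r² = 185 − 80 = 105.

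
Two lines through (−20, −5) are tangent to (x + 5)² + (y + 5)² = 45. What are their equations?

A line y − (−5) = m(x − (−20)) is tangent when its distance from (−5, −5) is 3√5:
(15m − (0))² = 45(m² + 1)
4m² − 1 = 0, so m = −1/2 or m = 1/2.
With m = −1/2: x + 2y = −30. With m = 1/2: x − 2y = −10.

x + 2y = −30 and x − 2y = −10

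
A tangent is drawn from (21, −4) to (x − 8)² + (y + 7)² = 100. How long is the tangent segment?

√78

The centre is (8, −7) and r = 10. The square of the distance from P to the centre is 169 + 9 = 178.
The tangent meets the radius at right angles, so tangent² = |PO|² − r² = 178 − 100 = 78.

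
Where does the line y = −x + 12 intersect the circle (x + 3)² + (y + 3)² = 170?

Express y = −x + 12 and substitute into the circle:
2x² − 24x + 64 = 0  ⟹  x² − 12x + 32 = 0
x = 8 or x = 4, giving (8, 4) and (4, 8).

(4, 8) and (8, 4)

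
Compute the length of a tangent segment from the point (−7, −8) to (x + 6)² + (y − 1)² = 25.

Centre (−6, 1), r² = 25. |PO|² = (−1)² + (−9)² = 82.
Power of the point: PT² = |PO|² − r² = 57, so PT = √57.

√57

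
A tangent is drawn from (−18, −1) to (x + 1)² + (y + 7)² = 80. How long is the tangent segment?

7√5

Centre (−1, −7), r² = 80. |PO|² = (−17)² + (6)² = 325.
The tangent meets the radius at right angles, so tangent² = |PO|² − r² = 325 − 80 = 245.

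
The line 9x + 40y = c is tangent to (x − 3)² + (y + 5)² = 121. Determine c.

c = −624 or c = 278

For a tangent, require d(centre, line) = r = 11.
|9·3 + 40·(−5) − c| / √1681 = 11
|c − (−173)| = 11·41, so c = 278 or c = −624.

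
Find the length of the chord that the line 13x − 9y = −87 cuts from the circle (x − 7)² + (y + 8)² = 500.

10√10

Express y = (87 + 13x)/9 and substitute into the circle:
250x² + 3000x − 11250 = 0  ⟹  x² + 12x − 45 = 0
x = 3 or x = −15, giving (3, 14) and (−15, −12).
|(3, 14) − (−15, −12)| = √((18)² + (26)²) = 10√10.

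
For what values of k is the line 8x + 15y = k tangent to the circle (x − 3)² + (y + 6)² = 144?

For a tangent, require d(centre, line) = r = 12.
|8·3 + 15·(−6) − k| / √289 = 12
|k − (−66)| = 12·17, so k = 138 or k = −270.

k = −270 or k = 138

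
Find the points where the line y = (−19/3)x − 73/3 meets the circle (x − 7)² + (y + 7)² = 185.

(−4, 1) and (−1, −18)

Express y = (−73 − 19x)/3 and substitute into the circle:
370x² + 1850x + 1480 = 0  ⟹  x² + 5x + 4 = 0
x = −1 or x = −4, giving (−1, −18) and (−4, 1).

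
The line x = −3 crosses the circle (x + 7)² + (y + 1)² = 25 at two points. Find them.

(−3, −4) and (−3, 2)

The line gives x = −3. Substituting into the circle:
y² + 2y − 8 = 0
y = 2 or y = −4, giving (−3, 2) and (−3, −4).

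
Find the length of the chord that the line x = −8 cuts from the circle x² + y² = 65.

2

The line gives x = −8. Substituting into the circle:
y² − 1 = 0
y = 1 or y = −1, giving (−8, 1) and (−8, −1).
Chord length = distance between (−8, 1) and (−8, −1) = √4 = 2.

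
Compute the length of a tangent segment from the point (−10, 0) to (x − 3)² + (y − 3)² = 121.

√57

Centre (3, 3), r² = 121. |PO|² = (−13)² + (−3)² = 178.
By the tangent–radius right angle, tangent length = √(|PO|² − r²) = √57.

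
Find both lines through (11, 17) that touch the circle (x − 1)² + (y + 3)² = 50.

Let a tangent through (11, 17) have slope m. Its distance from (1, −3) must equal 5√2:
[m·(−10) − (−20)]² = 50(m² + 1)
m² − 8m + 7 = 0, so m = 7 or m = 1.
With m = 7: 7x − y = 60. With m = 1: x − y = −6.

7x − y = 60 and x − y = −6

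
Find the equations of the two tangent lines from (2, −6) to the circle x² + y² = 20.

A line y − (−6) = m(x − (2)) is tangent when its distance from (0, 0) is 2√5:
[m·(−2) − (6)]² = 20(m² + 1)
2m² − 3m − 2 = 0, so m = 2 or m = −1/2.
With m = 2: 2x − y = 10. With m = −1/2: x + 2y = −10.

2x − y = 10 and x + 2y = −10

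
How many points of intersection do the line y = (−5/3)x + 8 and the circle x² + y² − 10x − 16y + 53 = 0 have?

Substituting the line into the circle gives 34x² − 90x − 99 = 0.
Δ = 8100 − (−13464) = 21564.
Two real roots: the line is a secant.

2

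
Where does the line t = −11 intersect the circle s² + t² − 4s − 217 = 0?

From the line, t = −11. Substituting:
s² − 4s − 96 = 0
s = 12 or s = −8, giving (12, −11) and (−8, −11).

(−8, −11) and (12, −11)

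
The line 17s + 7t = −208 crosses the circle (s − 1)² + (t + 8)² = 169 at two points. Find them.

Substitute t = (−208 − 17s)/7:
338s² + 5070s + 14872 = 0  ⟹  s² + 15s + 44 = 0
s = −4 or s = −11, giving (−4, −20) and (−11, −3).

(−11, −3) and (−4, −20)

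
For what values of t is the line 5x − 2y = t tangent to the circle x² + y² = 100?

The line touches the circle iff its distance from (0, 0) is 10:
|5·0 − 2·0 − t| / √29 = 10
|t| = 10√29.

t = ±10√29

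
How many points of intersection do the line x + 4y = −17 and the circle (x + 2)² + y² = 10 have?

Centre (−2, 0), r² = 10. Distance² from centre to line = (15)²/17 = 225/17.
Since d² > r², the line lies outside the circle.

0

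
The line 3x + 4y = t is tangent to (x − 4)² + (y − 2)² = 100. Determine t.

t = −30 or t = 70

For a tangent, require d(centre, line) = r = 10.
|3·4 + 4·2 − t| / √25 = 10
|t − (20)| = 10·5, so t = 70 or t = −30.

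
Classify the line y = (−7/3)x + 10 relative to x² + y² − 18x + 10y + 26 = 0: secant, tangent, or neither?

secant

Centre (9, −5), r² = 80. Distance² from centre to line = (18)²/58 = 162/29.
Since d² < r², the line cuts the circle twice.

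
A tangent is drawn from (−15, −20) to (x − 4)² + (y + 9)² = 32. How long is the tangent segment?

15√2

The centre is (4, −9) and r = 4√2. The square of the distance from P to the centre is 361 + 121 = 482.
Power of the point: PT² = |PO|² − r² = 450, so PT = 15√2.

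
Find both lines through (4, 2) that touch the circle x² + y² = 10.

Write the tangent as mx − y + (2 − m·(4)) = 0 and set its distance from the centre to √10:
(−4m − (−2))² = 10(m² + 1)
3m² − 8m − 3 = 0, so m = −1/3 or m = 3.
Through (4, 2) these give x + 3y = 10 and 3x − y = 10.

x + 3y = 10 and 3x − y = 10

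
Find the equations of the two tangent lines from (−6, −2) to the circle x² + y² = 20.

Write the tangent as mx − y + (−2 − m·(−6)) = 0 and set its distance from the centre to 2√5:
(6m − (2))² = 20(m² + 1)
2m² − 3m − 2 = 0, so m = −1/2 or m = 2.
With m = −1/2: x + 2y = −10. With m = 2: 2x − y = −10.

x + 2y = −10 and 2x − y = −10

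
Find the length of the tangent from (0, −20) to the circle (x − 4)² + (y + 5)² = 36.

With centre O = (4, −5), |OP|² = 241 and r² = 36.
The tangent meets the radius at right angles, so tangent² = |PO|² − r² = 241 − 36 = 205.

√205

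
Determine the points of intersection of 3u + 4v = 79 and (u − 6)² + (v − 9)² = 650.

Express v = (79 − 3u)/4 and substitute into the circle:
25u² − 450u − 7975 = 0  ⟹  u² − 18u − 319 = 0
u = 29 or u = −11, giving (29, −2) and (−11, 28).

(−11, 28) and (29, −2)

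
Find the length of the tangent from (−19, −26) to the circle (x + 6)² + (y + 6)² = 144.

5√17

With centre O = (−6, −6), |OP|² = 569 and r² = 144.
By the tangent–radius right angle, tangent length = √(|PO|² − r²) = √425 = 5√17.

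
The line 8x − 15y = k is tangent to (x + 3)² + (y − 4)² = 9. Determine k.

The line touches the circle iff its distance from (−3, 4) is 3:
|8·(−3) − 15·4 − k| / √289 = 3
|k − (−84)| = 3·17, so k = −33 or k = −135.

k = −135 or k = −33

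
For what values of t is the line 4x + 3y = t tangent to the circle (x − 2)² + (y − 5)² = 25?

t = −2 or t = 48

For a tangent, require d(centre, line) = r = 5.
|4·2 + 3·5 − t| / √25 = 5
|t − (23)| = 5·5, so t = 48 or t = −2.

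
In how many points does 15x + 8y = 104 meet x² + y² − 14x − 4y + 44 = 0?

2

d² = (15·7 + 8·2 − (104))²/289 = 1; r² = 9.
Since d² < r², the line cuts the circle twice.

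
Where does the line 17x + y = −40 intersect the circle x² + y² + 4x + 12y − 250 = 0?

Substitute y = −17x − 40:
290x² + 1160x + 870 = 0  ⟹  x² + 4x + 3 = 0
x = −1 or x = −3, giving (−1, −23) and (−3, 11).

(−3, 11) and (−1, −23)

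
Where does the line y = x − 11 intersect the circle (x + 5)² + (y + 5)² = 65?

(−1, −12) and (2, −9)

From the line, y = x − 11. Substituting:
2x² − 2x − 4 = 0  ⟹  x² − x − 2 = 0
x = 2 or x = −1, giving (2, −9) and (−1, −12).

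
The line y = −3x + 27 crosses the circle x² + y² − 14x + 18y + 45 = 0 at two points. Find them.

(9, 0) and (14, −15)

From the line, y = −3x + 27. Substituting:
10x² − 230x + 1260 = 0  ⟹  x² − 23x + 126 = 0
x = 14 or x = 9, giving (14, −15) and (9, 0).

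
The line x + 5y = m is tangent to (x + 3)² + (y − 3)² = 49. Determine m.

m = 12 ± 7√26

Tangency holds when the distance from the centre (−3, 3) to the line equals the radius 7:
|1·(−3) + 5·3 − m| / √26 = 7
|m − (12)| = 7√26.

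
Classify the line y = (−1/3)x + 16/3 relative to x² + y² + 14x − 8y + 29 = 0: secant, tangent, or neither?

secant

Substituting the line into the circle gives 10x² + 118x + 133 = 0.
Discriminant = (118)² − 4·10·(133) = 8604 > 0.
Two real roots: the line is a secant.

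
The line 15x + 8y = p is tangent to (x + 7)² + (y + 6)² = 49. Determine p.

p = −272 or p = −34

For a tangent, require d(centre, line) = r = 7.
|15·(−7) + 8·(−6) − p| / √289 = 7
|p − (−153)| = 7·17, so p = −34 or p = −272.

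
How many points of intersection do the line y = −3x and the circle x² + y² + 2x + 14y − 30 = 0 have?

2

Substituting the line into the circle gives 10x² − 40x − 30 = 0.
Δ = 1600 − (−1200) = 2800.
Two real roots: the line is a secant.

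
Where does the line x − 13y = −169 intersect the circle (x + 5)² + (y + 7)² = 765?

Substitute y = (169 + x)/13:
170x² + 2210x − 57460 = 0  ⟹  x² + 13x − 338 = 0
x = 13 or x = −26, giving (13, 14) and (−26, 11).

(−26, 11) and (13, 14)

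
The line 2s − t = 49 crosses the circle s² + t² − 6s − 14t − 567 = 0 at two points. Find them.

Express t = 2s − 49 and substitute into the circle:
5s² − 230s + 2520 = 0  ⟹  s² − 46s + 504 = 0
s = 28 or s = 18, giving (28, 7) and (18, −13).

(18, −13) and (28, 7)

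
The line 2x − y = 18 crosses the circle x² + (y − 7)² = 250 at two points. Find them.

From the line, y = 2x − 18. Substituting:
5x² − 100x + 375 = 0  ⟹  x² − 20x + 75 = 0
x = 15 or x = 5, giving (15, 12) and (5, −8).

(5, −8) and (15, 12)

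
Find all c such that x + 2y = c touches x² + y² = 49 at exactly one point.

c = ±7√5

Tangency holds when the distance from the centre (0, 0) to the line equals the radius 7:
|1·0 + 2·0 − c| / √5 = 7
|c| = 7√5.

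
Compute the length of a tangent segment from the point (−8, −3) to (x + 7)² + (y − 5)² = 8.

√57

With centre O = (−7, 5), |OP|² = 65 and r² = 8.
Power of the point: PT² = |PO|² − r² = 57, so PT = √57.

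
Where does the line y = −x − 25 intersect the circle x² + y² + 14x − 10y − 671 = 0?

Substitute y = −x − 25:
2x² + 74x + 204 = 0  ⟹  x² + 37x + 102 = 0
x = −3 or x = −34, giving (−3, −22) and (−34, 9).

(−34, 9) and (−3, −22)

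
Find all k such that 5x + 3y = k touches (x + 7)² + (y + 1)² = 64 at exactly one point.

The line touches the circle iff its distance from (−7, −1) is 8:
|5·(−7) + 3·(−1) − k| / √34 = 8
|k − (−38)| = 8√34.

k = −38 ± 8√34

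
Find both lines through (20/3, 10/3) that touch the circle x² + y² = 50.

x + y = 10 and 7x + y = 50

Write the tangent as mx − y + (10/3 − m·(20/3)) = 0 and set its distance from the centre to 5√2:
[m·(−20/3) − (−10/3)]² = 50(m² + 1)
m² + 8m + 7 = 0, so m = −1 or m = −7.
With m = −1: x + y = 10. With m = −7: 7x + y = 50.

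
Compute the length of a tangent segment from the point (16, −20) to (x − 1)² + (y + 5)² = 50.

20

With centre O = (1, −5), |OP|² = 450 and r² = 50.
The tangent meets the radius at right angles, so tangent² = |PO|² − r² = 450 − 50 = 400.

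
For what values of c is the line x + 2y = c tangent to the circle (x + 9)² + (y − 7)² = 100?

Tangency holds when the distance from the centre (−9, 7) to the line equals the radius 10:
|1·(−9) + 2·7 − c| / √5 = 10
|c − (5)| = 10√5.

c = 5 ± 10√5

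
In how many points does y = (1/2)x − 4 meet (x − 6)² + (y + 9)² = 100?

d² = (1·6 − 2·(−9) − (8))²/5 = 256/5; r² = 100.
Since d² < r², the line cuts the circle twice.

2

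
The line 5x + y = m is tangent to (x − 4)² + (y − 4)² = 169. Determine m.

m = 24 ± 13√26

The line touches the circle iff its distance from (4, 4) is 13:
|5·4 + 1·4 − m| / √26 = 13
|m − (24)| = 13√26.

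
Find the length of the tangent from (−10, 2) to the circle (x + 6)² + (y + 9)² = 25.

The centre is (−6, −9) and r = 5. The square of the distance from P to the centre is 16 + 121 = 137.
The tangent meets the radius at right angles, so tangent² = |PO|² − r² = 137 − 25 = 112.

4√7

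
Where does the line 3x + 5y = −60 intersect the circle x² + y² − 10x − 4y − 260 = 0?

Substitute y = (−60 − 3x)/5:
34x² + 170x − 1700 = 0  ⟹  x² + 5x − 50 = 0
x = 5 or x = −10, giving (5, −15) and (−10, −6).

(−10, −6) and (5, −15)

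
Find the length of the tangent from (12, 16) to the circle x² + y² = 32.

Centre (0, 0), r² = 32. |PO|² = (12)² + (16)² = 400.
By the tangent–radius right angle, tangent length = √(|PO|² − r²) = √368 = 4√23.

4√23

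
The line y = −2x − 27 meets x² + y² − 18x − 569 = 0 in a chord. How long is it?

14√5

Centre (9, 0), r² = 650. Perpendicular distance d from centre to line = |45| / √5 = 45/√5.
Chord = 2√(r² − d²) = 2·√(245) = 14√5.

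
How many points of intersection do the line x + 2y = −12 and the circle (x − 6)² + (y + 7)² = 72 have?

d² = (1·6 + 2·(−7) − (−12))²/5 = 16/5; r² = 72.
Since d² < r², the line cuts the circle twice.

2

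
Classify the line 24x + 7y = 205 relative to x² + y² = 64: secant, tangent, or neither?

Centre (0, 0), r² = 64. Distance² from centre to line = (−205)²/625 = 1681/25.
Since d² > r², the line lies outside the circle.

neither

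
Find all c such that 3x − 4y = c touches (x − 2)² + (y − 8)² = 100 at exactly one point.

c = −76 or c = 24

The line touches the circle iff its distance from (2, 8) is 10:
|3·2 − 4·8 − c| / √25 = 10
|c − (−26)| = 10·5, so c = 24 or c = −76.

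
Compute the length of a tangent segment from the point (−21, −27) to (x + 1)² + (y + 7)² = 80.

12√5

With centre O = (−1, −7), |OP|² = 800 and r² = 80.
The tangent meets the radius at right angles, so tangent² = |PO|² − r² = 800 − 80 = 720.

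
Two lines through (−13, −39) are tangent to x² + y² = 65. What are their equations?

8x − y = −65 and 7x − 4y = 65

A line y − (−39) = m(x − (−13)) is tangent when its distance from (0, 0) is √65:
[m·(13) − (39)]² = 65(m² + 1)
4m² − 39m + 56 = 0, so m = 8 or m = 7/4.
With m = 8: 8x − y = −65. With m = 7/4: 7x − 4y = 65.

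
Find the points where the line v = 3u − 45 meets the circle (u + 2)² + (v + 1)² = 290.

Substitute v = 3u − 45:
10u² − 260u + 1650 = 0  ⟹  u² − 26u + 165 = 0
u = 15 or u = 11, giving (15, 0) and (11, −12).

(11, −12) and (15, 0)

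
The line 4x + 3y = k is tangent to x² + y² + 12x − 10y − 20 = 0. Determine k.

k = −54 or k = 36

Tangency holds when the distance from the centre (−6, 5) to the line equals the radius 9:
|4·(−6) + 3·5 − k| / √25 = 9
|k − (−9)| = 9·5, so k = 36 or k = −54.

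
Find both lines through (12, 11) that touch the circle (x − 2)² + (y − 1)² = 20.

x − 2y = −10 and 2x − y = 13

Write the tangent as mx − y + (11 − m·(12)) = 0 and set its distance from the centre to 2√5:
(−10m − (−10))² = 20(m² + 1)
2m² − 5m + 2 = 0, so m = 1/2 or m = 2.
With m = 1/2: x − 2y = −10. With m = 2: 2x − y = 13.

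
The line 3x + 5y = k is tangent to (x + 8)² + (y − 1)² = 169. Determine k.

k = −19 ± 13√34

The line touches the circle iff its distance from (−8, 1) is 13:
|3·(−8) + 5·1 − k| / √34 = 13
|k − (−19)| = 13√34.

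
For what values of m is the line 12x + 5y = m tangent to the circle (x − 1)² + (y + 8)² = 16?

m = −80 or m = 24

Tangency holds when the distance from the centre (1, −8) to the line equals the radius 4:
|12·1 + 5·(−8) − m| / √169 = 4
|m − (−28)| = 4·13, so m = 24 or m = −80.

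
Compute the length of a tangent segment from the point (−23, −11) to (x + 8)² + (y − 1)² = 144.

Centre (−8, 1), r² = 144. |PO|² = (−15)² + (−12)² = 369.
The tangent meets the radius at right angles, so tangent² = |PO|² − r² = 369 − 144 = 225.

15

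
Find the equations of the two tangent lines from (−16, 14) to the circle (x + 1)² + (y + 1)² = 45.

Let a tangent through (−16, 14) have slope m. Its distance from (−1, −1) must equal 3√5:
(15m − (−15))² = 45(m² + 1)
2m² + 5m + 2 = 0, so m = −2 or m = −1/2.
Through (−16, 14) these give 2x + y = −18 and x + 2y = 12.

2x + y = −18 and x + 2y = 12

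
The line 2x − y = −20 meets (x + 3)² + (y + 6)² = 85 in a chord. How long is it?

The distance from (−3, −6) to the line is 20/√5, and r² = 85.
Chord = 2√(r² − d²) = 2·√(5) = 2√5.

2√5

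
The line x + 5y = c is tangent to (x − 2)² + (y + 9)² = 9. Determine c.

The line touches the circle iff its distance from (2, −9) is 3:
|1·2 + 5·(−9) − c| / √26 = 3
|c − (−43)| = 3√26.

c = −43 ± 3√26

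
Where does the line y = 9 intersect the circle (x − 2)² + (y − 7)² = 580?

From the line, y = 9. Substituting:
x² − 4x − 572 = 0
x = 26 or x = −22, giving (26, 9) and (−22, 9).

(−22, 9) and (26, 9)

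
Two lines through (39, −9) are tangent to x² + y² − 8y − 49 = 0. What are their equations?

A line y − (−9) = m(x − (39)) is tangent when its distance from (0, 4) is √65:
[m·(−39) − (13)]² = 65(m² + 1)
56m² + 39m + 4 = 0, so m = −4/7 or m = −1/8.
With m = −4/7: 4x + 7y = 93. With m = −1/8: x + 8y = −33.

4x + 7y = 93 and x + 8y = −33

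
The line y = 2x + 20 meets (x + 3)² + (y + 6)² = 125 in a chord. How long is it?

6√5

The distance from (−3, −6) to the line is 20/√5, and r² = 125.
Chord = 2√(r² − d²) = 2·√(45) = 6√5.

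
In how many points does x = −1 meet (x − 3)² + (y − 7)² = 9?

0

Substituting the line into the circle gives y² − 14y + 56 = 0.
Discriminant = (−14)² − 4·1·(56) = −28 < 0.
No real roots: the line does not meet the circle.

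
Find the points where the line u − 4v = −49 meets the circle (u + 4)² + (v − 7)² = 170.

Express v = (49 + u)/4 and substitute into the circle:
17u² + 170u − 2023 = 0  ⟹  u² + 10u − 119 = 0
u = 7 or u = −17, giving (7, 14) and (−17, 8).

(−17, 8) and (7, 14)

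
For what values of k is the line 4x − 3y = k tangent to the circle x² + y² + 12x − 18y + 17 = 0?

k = −101 or k = −1

For a tangent, require d(centre, line) = r = 10.
|4·(−6) − 3·9 − k| / √25 = 10
|k − (−51)| = 10·5, so k = −1 or k = −101.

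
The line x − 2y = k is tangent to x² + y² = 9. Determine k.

k = ±3√5

The line touches the circle iff its distance from (0, 0) is 3:
|1·0 − 2·0 − k| / √5 = 3
|k| = 3√5.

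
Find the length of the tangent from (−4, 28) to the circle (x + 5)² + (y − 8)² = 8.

√393

Centre (−5, 8), r² = 8. |PO|² = (1)² + (20)² = 401.
By the tangent–radius right angle, tangent length = √(|PO|² − r²) = √393.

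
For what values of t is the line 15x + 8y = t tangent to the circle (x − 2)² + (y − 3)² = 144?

t = −150 or t = 258

For a tangent, require d(centre, line) = r = 12.
|15·2 + 8·3 − t| / √289 = 12
|t − (54)| = 12·17, so t = 258 or t = −150.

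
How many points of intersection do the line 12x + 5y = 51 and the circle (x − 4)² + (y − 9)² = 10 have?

0

Substituting the line into the circle gives 169x² − 344x + 186 = 0.
Δ = 118336 − 125736 = −7400.
No real roots: the line does not meet the circle.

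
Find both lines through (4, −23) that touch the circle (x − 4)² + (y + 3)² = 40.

3x − y = 35 and 3x + y = −11

Write the tangent as mx − y + (−23 − m·(4)) = 0 and set its distance from the centre to 2√10:
[m·(0) − (20)]² = 40(m² + 1)
m² − 9 = 0, so m = 3 or m = −3.
Through (4, −23) these give 3x − y = 35 and 3x + y = −11.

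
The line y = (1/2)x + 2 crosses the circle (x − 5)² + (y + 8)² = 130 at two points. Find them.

(−2, 1) and (2, 3)

Express y = (4 + x)/2 and substitute into the circle:
5x² − 20 = 0  ⟹  x² − 4 = 0
x = 2 or x = −2, giving (2, 3) and (−2, 1).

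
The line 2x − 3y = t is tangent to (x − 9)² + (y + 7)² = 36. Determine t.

t = 39 ± 6√13

For a tangent, require d(centre, line) = r = 6.
|2·9 − 3·(−7) − t| / √13 = 6
|t − (39)| = 6√13.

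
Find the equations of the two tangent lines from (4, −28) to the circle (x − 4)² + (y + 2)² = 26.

5x − y = 48 and 5x + y = −8

A line y − (−28) = m(x − (4)) is tangent when its distance from (4, −2) is √26:
[m·(0) − (26)]² = 26(m² + 1)
m² − 25 = 0, so m = 5 or m = −5.
With m = 5: 5x − y = 48. With m = −5: 5x + y = −8.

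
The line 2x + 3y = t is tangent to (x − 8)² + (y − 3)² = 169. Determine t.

The line touches the circle iff its distance from (8, 3) is 13:
|2·8 + 3·3 − t| / √13 = 13
|t − (25)| = 13√13.

t = 25 ± 13√13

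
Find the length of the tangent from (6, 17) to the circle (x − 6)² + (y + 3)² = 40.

6√10

Centre (6, −3), r² = 40. |PO|² = (0)² + (20)² = 400.
The tangent meets the radius at right angles, so tangent² = |PO|² − r² = 400 − 40 = 360.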